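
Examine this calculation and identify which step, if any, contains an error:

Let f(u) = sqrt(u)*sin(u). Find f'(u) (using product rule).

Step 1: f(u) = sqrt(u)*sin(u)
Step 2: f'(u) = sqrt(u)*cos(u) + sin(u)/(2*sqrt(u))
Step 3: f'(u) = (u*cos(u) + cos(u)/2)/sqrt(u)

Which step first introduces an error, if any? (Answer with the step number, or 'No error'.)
Step 3

Step 3 is incorrect due to a wrong trig function.
The step shows: (u*cos(u) + cos(u)/2)/sqrt(u)
The correct value should be: (u*cos(u) + sin(u)/2)/sqrt(u)

Explanation: sin(u) was incorrectly written as cos(u): the term (u*cos(u) + sin(u)/2)/sqrt(u) was incorrectly written as (u*cos(u) + cos(u)/2)/sqrt(u)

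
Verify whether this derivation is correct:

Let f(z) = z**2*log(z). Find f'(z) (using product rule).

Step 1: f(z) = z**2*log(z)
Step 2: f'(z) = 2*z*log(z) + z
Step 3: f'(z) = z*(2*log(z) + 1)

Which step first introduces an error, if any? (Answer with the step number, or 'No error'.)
No error

All steps in this derivation are correct.
The final answer f'(z) = z*(2*log(z) + 1) is valid.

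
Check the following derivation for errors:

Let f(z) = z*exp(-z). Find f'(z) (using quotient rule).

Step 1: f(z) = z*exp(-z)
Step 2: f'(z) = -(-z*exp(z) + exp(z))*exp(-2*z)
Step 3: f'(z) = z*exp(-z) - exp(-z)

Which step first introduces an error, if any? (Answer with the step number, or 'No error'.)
Step 2

Step 2 is incorrect due to a sign flip.
The step shows: -(-z*exp(z) + exp(z))*exp(-2*z)
The correct value should be: (-z*exp(z) + exp(z))*exp(-2*z)

Explanation: The sign of the whole expression was flipped: the term (-z*exp(z) + exp(z))*exp(-2*z) was incorrectly written as -(-z*exp(z) + exp(z))*exp(-2*z)
The later steps are derived from this incorrect expression, so the error originates in Step 2.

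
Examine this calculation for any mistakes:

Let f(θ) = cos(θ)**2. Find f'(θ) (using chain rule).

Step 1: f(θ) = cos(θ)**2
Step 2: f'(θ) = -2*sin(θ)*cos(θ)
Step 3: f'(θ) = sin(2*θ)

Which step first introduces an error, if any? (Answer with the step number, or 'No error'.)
Step 3

Step 3 is incorrect due to a sign flip.
The step shows: sin(2*θ)
The correct value should be: -sin(2*θ)

Explanation: The sign of the whole expression was flipped: the term -sin(2*θ) was incorrectly written as sin(2*θ)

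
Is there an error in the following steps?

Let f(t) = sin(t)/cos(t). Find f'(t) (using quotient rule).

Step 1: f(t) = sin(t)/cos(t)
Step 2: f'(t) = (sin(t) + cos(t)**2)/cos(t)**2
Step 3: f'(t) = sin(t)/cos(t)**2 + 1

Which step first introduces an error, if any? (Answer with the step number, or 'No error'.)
Step 2

Step 2 is incorrect due to a wrong exponent.
The step shows: (sin(t) + cos(t)**2)/cos(t)**2
The correct value should be: (sin(t)**2 + cos(t)**2)/cos(t)**2

Explanation: The exponent 2 on sin(t) was incorrectly written as 1: the term (sin(t)**2 + cos(t)**2)/cos(t)**2 was incorrectly written as (sin(t) + cos(t)**2)/cos(t)**2
The later steps are derived from this incorrect expression, so the error originates in Step 2.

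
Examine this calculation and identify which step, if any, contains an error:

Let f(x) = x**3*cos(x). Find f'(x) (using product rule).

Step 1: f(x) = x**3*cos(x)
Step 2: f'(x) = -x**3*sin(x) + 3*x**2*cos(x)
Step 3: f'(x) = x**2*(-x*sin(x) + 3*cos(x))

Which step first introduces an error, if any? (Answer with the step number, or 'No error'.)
No error

All steps in this derivation are correct.
The final answer f'(x) = x**2*(-x*sin(x) + 3*cos(x)) is valid.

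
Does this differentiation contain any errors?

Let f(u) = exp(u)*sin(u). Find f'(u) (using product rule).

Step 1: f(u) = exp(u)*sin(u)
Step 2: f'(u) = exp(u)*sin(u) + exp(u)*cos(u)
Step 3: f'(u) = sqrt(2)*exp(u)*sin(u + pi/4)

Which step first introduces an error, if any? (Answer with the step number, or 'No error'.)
No error

All steps in this derivation are correct.
The final answer f'(u) = sqrt(2)*exp(u)*sin(u + pi/4) is valid.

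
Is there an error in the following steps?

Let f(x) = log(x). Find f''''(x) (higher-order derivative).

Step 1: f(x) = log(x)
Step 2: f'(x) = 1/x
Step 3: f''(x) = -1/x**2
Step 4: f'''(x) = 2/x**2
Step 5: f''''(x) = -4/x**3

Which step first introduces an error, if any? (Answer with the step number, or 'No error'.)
Step 4

Step 4 is incorrect due to a wrong exponent.
The step shows: 2/x**2
The correct value should be: 2/x**3

Explanation: The exponent -3 on x was incorrectly written as -2: the term 2/x**3 was incorrectly written as 2/x**2
The later steps are derived from this incorrect expression, so the error originates in Step 4.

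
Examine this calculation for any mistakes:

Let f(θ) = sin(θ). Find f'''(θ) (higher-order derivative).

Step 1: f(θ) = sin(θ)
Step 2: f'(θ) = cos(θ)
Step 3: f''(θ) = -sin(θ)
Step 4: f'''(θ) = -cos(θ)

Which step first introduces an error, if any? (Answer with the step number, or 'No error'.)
No error

All steps in this derivation are correct.
The final answer f'''(θ) = -cos(θ) is valid.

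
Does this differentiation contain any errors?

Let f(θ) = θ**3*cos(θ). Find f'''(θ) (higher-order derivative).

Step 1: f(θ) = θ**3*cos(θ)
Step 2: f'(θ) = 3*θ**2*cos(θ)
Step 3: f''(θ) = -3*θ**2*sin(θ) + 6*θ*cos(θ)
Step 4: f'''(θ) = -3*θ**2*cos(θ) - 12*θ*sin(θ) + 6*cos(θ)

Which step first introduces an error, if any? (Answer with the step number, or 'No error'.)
Step 2

Step 2 is incorrect due to a dropped term.
The step shows: 3*θ**2*cos(θ)
The correct value should be: -θ**3*sin(θ) + 3*θ**2*cos(θ)

Explanation: A term was dropped: the term -θ**3*sin(θ) was incorrectly omitted
The later steps are derived from this incorrect expression, so the error originates in Step 2.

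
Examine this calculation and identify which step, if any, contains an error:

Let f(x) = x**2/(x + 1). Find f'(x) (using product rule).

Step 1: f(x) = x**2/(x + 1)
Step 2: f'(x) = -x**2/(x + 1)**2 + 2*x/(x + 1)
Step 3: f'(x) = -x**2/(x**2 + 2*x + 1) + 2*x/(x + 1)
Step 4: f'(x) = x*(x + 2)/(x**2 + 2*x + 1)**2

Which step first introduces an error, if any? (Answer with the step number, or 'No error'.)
Step 4

Step 4 is incorrect due to a wrong exponent.
The step shows: x*(x + 2)/(x**2 + 2*x + 1)**2
The correct value should be: x*(x + 2)/(x**2 + 2*x + 1)

Explanation: The exponent -1 on x**2 + 2*x + 1 was incorrectly written as -2: the term x*(x + 2)/(x**2 + 2*x + 1) was incorrectly written as x*(x + 2)/(x**2 + 2*x + 1)**2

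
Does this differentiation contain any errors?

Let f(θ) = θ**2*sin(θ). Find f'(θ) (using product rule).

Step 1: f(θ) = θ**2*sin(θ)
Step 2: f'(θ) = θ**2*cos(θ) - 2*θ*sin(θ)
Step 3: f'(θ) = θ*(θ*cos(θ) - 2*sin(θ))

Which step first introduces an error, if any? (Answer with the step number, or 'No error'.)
Step 2

Step 2 is incorrect due to a sign flip.
The step shows: θ**2*cos(θ) - 2*θ*sin(θ)
The correct value should be: θ**2*cos(θ) + 2*θ*sin(θ)

Explanation: The sign of one term was flipped: the term 2*θ*sin(θ) was incorrectly written as -2*θ*sin(θ)
The later steps are derived from this incorrect expression, so the error originates in Step 2.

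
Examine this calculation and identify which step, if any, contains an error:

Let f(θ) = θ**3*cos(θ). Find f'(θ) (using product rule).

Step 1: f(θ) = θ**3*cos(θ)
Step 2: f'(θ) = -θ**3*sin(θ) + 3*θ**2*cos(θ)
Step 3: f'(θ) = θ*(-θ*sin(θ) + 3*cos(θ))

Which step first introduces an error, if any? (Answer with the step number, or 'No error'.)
Step 3

Step 3 is incorrect due to a wrong exponent.
The step shows: θ*(-θ*sin(θ) + 3*cos(θ))
The correct value should be: θ**2*(-θ*sin(θ) + 3*cos(θ))

Explanation: The exponent 2 on θ was incorrectly written as 1: the term θ**2*(-θ*sin(θ) + 3*cos(θ)) was incorrectly written as θ*(-θ*sin(θ) + 3*cos(θ))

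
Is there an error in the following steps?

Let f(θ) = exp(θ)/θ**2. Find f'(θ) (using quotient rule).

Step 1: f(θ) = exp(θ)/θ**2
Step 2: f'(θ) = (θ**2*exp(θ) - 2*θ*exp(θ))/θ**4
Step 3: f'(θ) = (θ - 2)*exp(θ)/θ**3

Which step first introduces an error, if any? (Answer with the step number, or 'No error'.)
No error

All steps in this derivation are correct.
The final answer f'(θ) = (θ - 2)*exp(θ)/θ**3 is valid.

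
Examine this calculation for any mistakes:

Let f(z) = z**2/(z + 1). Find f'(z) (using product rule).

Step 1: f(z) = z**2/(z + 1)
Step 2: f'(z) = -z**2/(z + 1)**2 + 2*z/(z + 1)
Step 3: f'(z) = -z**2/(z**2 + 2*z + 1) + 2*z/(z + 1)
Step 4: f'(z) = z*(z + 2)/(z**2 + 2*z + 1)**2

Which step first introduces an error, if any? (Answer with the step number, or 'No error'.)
Step 4

Step 4 is incorrect due to a wrong exponent.
The step shows: z*(z + 2)/(z**2 + 2*z + 1)**2
The correct value should be: z*(z + 2)/(z**2 + 2*z + 1)

Explanation: The exponent -1 on z**2 + 2*z + 1 was incorrectly written as -2: the term z*(z + 2)/(z**2 + 2*z + 1) was incorrectly written as z*(z + 2)/(z**2 + 2*z + 1)**2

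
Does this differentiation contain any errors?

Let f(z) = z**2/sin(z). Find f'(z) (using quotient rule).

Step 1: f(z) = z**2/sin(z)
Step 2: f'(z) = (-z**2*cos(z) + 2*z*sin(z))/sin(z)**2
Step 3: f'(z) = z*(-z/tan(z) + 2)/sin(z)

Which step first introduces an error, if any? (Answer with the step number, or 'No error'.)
No error

All steps in this derivation are correct.
The final answer f'(z) = z*(-z/tan(z) + 2)/sin(z) is valid.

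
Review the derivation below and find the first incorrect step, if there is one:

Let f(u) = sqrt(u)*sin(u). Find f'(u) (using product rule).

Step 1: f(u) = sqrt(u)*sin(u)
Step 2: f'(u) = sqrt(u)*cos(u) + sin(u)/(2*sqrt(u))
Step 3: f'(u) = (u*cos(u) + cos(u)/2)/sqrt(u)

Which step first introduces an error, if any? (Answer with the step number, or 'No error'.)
Step 3

Step 3 is incorrect due to a wrong trig function.
The step shows: (u*cos(u) + cos(u)/2)/sqrt(u)
The correct value should be: (u*cos(u) + sin(u)/2)/sqrt(u)

Explanation: sin(u) was incorrectly written as cos(u): the term (u*cos(u) + sin(u)/2)/sqrt(u) was incorrectly written as (u*cos(u) + cos(u)/2)/sqrt(u)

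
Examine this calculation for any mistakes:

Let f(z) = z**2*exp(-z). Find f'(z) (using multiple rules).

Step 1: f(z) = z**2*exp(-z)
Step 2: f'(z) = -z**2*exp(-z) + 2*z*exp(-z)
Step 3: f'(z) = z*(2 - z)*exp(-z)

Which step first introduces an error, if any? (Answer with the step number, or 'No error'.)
No error

All steps in this derivation are correct.
The final answer f'(z) = z*(2 - z)*exp(-z) is valid.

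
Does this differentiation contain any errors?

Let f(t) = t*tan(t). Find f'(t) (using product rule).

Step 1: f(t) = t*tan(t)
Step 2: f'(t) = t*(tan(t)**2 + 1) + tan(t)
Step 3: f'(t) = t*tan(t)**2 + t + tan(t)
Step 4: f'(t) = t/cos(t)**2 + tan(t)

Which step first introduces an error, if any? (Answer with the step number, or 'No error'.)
No error

All steps in this derivation are correct.
The final answer f'(t) = t/cos(t)**2 + tan(t) is valid.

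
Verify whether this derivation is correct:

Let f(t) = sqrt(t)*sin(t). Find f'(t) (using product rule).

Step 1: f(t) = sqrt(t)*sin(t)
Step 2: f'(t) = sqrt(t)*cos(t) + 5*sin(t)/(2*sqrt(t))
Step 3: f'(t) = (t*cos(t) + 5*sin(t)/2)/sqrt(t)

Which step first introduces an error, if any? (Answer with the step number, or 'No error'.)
Step 2

Step 2 is incorrect due to a wrong coefficient.
The step shows: sqrt(t)*cos(t) + 5*sin(t)/(2*sqrt(t))
The correct value should be: sqrt(t)*cos(t) + sin(t)/(2*sqrt(t))

Explanation: The coefficient 1/2 was incorrectly written as 5/2: the term sin(t)/(2*sqrt(t)) was incorrectly written as 5*sin(t)/(2*sqrt(t))
The later steps are derived from this incorrect expression, so the error originates in Step 2.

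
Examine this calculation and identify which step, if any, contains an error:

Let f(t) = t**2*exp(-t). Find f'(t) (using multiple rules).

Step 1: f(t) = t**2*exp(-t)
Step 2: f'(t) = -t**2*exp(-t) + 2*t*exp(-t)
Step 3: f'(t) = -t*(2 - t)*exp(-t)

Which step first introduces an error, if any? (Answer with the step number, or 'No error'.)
Step 3

Step 3 is incorrect due to a sign flip.
The step shows: -t*(2 - t)*exp(-t)
The correct value should be: t*(2 - t)*exp(-t)

Explanation: The sign of the whole expression was flipped: the term t*(2 - t)*exp(-t) was incorrectly written as -t*(2 - t)*exp(-t)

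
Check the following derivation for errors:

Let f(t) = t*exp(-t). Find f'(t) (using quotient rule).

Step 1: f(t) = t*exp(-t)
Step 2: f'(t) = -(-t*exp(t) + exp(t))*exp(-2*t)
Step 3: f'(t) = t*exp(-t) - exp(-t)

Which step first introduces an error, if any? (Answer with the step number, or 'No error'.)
Step 2

Step 2 is incorrect due to a sign flip.
The step shows: -(-t*exp(t) + exp(t))*exp(-2*t)
The correct value should be: (-t*exp(t) + exp(t))*exp(-2*t)

Explanation: The sign of the whole expression was flipped: the term (-t*exp(t) + exp(t))*exp(-2*t) was incorrectly written as -(-t*exp(t) + exp(t))*exp(-2*t)
The later steps are derived from this incorrect expression, so the error originates in Step 2.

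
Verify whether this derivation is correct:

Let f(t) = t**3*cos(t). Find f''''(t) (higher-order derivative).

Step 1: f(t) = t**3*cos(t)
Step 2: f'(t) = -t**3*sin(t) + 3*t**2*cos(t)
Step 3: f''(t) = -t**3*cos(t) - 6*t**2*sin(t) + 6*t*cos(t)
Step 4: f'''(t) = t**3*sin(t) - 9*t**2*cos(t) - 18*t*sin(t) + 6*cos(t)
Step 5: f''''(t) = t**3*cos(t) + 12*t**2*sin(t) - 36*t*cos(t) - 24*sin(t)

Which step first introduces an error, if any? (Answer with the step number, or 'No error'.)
No error

All steps in this derivation are correct.
The final answer f''''(t) = t**3*cos(t) + 12*t**2*sin(t) - 36*t*cos(t) - 24*sin(t) is valid.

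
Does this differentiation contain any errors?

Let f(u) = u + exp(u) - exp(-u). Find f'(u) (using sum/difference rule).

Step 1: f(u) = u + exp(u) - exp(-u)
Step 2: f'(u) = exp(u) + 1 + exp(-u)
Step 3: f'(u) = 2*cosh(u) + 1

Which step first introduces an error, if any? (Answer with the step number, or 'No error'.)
No error

All steps in this derivation are correct.
The final answer f'(u) = 2*cosh(u) + 1 is valid.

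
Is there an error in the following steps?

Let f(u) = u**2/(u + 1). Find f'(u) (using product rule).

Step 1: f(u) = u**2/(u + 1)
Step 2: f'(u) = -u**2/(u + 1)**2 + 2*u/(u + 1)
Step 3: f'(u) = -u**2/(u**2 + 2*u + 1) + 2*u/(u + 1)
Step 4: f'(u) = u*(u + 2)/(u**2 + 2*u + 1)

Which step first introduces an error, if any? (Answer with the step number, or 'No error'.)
No error

All steps in this derivation are correct.
The final answer f'(u) = u*(u + 2)/(u**2 + 2*u + 1) is valid.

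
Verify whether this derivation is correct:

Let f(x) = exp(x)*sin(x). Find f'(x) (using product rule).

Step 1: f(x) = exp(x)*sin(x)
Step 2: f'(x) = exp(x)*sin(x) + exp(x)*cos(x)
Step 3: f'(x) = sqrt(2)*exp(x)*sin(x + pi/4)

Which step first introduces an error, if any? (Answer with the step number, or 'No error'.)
No error

All steps in this derivation are correct.
The final answer f'(x) = sqrt(2)*exp(x)*sin(x + pi/4) is valid.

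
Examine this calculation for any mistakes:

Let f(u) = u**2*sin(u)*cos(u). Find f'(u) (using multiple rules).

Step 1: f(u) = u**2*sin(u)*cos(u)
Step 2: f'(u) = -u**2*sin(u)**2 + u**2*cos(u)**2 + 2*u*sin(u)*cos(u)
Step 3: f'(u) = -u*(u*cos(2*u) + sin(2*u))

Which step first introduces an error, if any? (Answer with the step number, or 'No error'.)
Step 3

Step 3 is incorrect due to a sign flip.
The step shows: -u*(u*cos(2*u) + sin(2*u))
The correct value should be: u*(u*cos(2*u) + sin(2*u))

Explanation: The sign of the whole expression was flipped: the term u*(u*cos(2*u) + sin(2*u)) was incorrectly written as -u*(u*cos(2*u) + sin(2*u))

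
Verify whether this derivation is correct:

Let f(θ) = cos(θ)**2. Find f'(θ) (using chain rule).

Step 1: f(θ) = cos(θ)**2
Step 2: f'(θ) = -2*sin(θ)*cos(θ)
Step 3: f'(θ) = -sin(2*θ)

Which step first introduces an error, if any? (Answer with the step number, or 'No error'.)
No error

All steps in this derivation are correct.
The final answer f'(θ) = -sin(2*θ) is valid.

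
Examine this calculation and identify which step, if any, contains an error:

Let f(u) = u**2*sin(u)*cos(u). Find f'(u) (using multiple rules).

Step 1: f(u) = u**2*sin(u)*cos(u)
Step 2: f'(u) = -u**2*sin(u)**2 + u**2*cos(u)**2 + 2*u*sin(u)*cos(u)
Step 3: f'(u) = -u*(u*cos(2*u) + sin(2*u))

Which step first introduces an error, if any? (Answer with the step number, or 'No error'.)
Step 3

Step 3 is incorrect due to a sign flip.
The step shows: -u*(u*cos(2*u) + sin(2*u))
The correct value should be: u*(u*cos(2*u) + sin(2*u))

Explanation: The sign of the whole expression was flipped: the term u*(u*cos(2*u) + sin(2*u)) was incorrectly written as -u*(u*cos(2*u) + sin(2*u))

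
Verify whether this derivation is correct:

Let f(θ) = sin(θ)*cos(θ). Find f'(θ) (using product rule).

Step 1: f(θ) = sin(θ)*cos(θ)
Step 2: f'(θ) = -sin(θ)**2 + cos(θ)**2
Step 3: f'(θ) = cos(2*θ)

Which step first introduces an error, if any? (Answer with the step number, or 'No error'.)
No error

All steps in this derivation are correct.
The final answer f'(θ) = cos(2*θ) is valid.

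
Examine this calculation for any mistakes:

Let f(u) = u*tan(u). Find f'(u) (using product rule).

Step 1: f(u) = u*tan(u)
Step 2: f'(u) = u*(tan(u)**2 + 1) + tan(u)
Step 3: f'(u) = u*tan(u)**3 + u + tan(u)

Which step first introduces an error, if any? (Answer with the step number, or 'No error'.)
Step 3

Step 3 is incorrect due to a wrong exponent.
The step shows: u*tan(u)**3 + u + tan(u)
The correct value should be: u*tan(u)**2 + u + tan(u)

Explanation: The exponent 2 on tan(u) was incorrectly written as 3: the term u*tan(u)**2 was incorrectly written as u*tan(u)**3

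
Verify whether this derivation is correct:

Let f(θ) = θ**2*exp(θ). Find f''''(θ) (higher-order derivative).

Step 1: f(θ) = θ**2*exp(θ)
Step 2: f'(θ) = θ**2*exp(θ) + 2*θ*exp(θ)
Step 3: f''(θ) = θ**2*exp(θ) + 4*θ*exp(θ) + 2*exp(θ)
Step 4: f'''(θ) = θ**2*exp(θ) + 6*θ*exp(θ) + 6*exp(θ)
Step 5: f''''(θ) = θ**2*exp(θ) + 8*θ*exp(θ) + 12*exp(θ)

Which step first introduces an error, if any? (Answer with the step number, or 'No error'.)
No error

All steps in this derivation are correct.
The final answer f''''(θ) = θ**2*exp(θ) + 8*θ*exp(θ) + 12*exp(θ) is valid.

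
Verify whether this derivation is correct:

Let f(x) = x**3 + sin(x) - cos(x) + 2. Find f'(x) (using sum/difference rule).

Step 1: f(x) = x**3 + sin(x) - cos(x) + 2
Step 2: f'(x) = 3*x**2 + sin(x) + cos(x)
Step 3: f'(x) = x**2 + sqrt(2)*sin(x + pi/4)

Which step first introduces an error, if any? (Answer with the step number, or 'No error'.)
Step 3

Step 3 is incorrect due to a wrong coefficient.
The step shows: x**2 + sqrt(2)*sin(x + pi/4)
The correct value should be: 3*x**2 + sqrt(2)*sin(x + pi/4)

Explanation: The coefficient 3 was incorrectly written as 1: the term 3*x**2 was incorrectly written as x**2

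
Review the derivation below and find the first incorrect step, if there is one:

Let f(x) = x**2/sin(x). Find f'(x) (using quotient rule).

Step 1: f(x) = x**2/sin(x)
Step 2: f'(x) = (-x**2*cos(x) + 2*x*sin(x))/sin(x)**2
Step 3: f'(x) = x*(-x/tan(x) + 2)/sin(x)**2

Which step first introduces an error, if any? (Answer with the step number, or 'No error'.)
Step 3

Step 3 is incorrect due to a wrong exponent.
The step shows: x*(-x/tan(x) + 2)/sin(x)**2
The correct value should be: x*(-x/tan(x) + 2)/sin(x)

Explanation: The exponent -1 on sin(x) was incorrectly written as -2: the term x*(-x/tan(x) + 2)/sin(x) was incorrectly written as x*(-x/tan(x) + 2)/sin(x)**2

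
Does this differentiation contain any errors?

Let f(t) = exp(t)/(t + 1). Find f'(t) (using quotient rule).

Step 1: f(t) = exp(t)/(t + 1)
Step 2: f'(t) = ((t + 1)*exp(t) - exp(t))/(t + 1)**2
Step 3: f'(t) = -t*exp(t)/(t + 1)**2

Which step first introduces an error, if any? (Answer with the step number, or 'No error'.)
Step 3

Step 3 is incorrect due to a sign flip.
The step shows: -t*exp(t)/(t + 1)**2
The correct value should be: t*exp(t)/(t + 1)**2

Explanation: The sign of the whole expression was flipped: the term t*exp(t)/(t + 1)**2 was incorrectly written as -t*exp(t)/(t + 1)**2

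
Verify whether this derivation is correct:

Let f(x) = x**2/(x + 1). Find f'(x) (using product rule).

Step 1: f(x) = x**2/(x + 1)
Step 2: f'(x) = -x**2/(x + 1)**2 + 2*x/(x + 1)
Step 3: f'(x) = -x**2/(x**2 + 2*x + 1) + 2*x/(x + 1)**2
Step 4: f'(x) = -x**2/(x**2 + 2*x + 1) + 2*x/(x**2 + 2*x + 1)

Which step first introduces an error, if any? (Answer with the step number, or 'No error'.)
Step 3

Step 3 is incorrect due to a wrong exponent.
The step shows: -x**2/(x**2 + 2*x + 1) + 2*x/(x + 1)**2
The correct value should be: -x**2/(x**2 + 2*x + 1) + 2*x/(x + 1)

Explanation: The exponent -1 on x + 1 was incorrectly written as -2: the term 2*x/(x + 1) was incorrectly written as 2*x/(x + 1)**2
The later steps are derived from this incorrect expression, so the error originates in Step 3.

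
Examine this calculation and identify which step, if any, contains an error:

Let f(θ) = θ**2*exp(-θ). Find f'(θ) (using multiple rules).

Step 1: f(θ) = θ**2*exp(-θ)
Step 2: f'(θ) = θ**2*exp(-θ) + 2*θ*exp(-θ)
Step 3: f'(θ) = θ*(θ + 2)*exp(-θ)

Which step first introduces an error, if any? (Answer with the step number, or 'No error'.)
Step 2

Step 2 is incorrect due to a sign flip.
The step shows: θ**2*exp(-θ) + 2*θ*exp(-θ)
The correct value should be: -θ**2*exp(-θ) + 2*θ*exp(-θ)

Explanation: The sign of one term was flipped: the term -θ**2*exp(-θ) was incorrectly written as θ**2*exp(-θ)
The later steps are derived from this incorrect expression, so the error originates in Step 2.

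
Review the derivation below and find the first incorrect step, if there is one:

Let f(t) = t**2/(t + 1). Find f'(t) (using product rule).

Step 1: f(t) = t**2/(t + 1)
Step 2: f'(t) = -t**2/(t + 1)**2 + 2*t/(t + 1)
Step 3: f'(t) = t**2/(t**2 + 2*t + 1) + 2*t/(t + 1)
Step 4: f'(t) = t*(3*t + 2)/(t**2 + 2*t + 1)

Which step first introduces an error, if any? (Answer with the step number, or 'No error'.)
Step 3

Step 3 is incorrect due to a sign flip.
The step shows: t**2/(t**2 + 2*t + 1) + 2*t/(t + 1)
The correct value should be: -t**2/(t**2 + 2*t + 1) + 2*t/(t + 1)

Explanation: The sign of one term was flipped: the term -t**2/(t**2 + 2*t + 1) was incorrectly written as t**2/(t**2 + 2*t + 1)
The later steps are derived from this incorrect expression, so the error originates in Step 3.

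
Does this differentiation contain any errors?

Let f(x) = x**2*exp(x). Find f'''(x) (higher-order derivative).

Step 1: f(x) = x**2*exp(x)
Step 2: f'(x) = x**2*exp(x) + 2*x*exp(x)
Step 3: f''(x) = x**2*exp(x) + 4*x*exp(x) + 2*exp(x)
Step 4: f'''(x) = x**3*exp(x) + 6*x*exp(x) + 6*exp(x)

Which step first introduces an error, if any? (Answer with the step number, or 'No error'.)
Step 4

Step 4 is incorrect due to a wrong exponent.
The step shows: x**3*exp(x) + 6*x*exp(x) + 6*exp(x)
The correct value should be: x**2*exp(x) + 6*x*exp(x) + 6*exp(x)

Explanation: The exponent 2 on x was incorrectly written as 3: the term x**2*exp(x) was incorrectly written as x**3*exp(x)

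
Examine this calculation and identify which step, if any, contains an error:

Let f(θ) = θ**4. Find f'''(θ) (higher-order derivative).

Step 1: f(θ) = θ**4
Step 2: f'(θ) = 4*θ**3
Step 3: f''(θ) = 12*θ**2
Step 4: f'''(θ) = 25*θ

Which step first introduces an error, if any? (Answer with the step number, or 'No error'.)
Step 4

Step 4 is incorrect due to a wrong coefficient.
The step shows: 25*θ
The correct value should be: 24*θ

Explanation: The coefficient 24 was incorrectly written as 25: the term 24*θ was incorrectly written as 25*θ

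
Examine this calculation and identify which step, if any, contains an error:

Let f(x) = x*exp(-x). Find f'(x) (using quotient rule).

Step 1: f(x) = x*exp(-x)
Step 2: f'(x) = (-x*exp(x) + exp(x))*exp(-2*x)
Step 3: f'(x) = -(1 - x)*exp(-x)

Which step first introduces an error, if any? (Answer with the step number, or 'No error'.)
Step 3

Step 3 is incorrect due to a sign flip.
The step shows: -(1 - x)*exp(-x)
The correct value should be: (1 - x)*exp(-x)

Explanation: The sign of the whole expression was flipped: the term (1 - x)*exp(-x) was incorrectly written as -(1 - x)*exp(-x)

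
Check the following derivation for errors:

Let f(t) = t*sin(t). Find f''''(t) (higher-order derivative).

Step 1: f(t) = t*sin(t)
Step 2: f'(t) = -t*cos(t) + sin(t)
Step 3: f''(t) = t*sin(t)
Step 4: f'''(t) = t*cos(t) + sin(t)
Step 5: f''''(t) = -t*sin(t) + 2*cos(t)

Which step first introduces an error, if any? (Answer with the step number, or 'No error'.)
Step 2

Step 2 is incorrect due to a sign flip.
The step shows: -t*cos(t) + sin(t)
The correct value should be: t*cos(t) + sin(t)

Explanation: The sign of one term was flipped: the term t*cos(t) was incorrectly written as -t*cos(t)
The later steps are derived from this incorrect expression, so the error originates in Step 2.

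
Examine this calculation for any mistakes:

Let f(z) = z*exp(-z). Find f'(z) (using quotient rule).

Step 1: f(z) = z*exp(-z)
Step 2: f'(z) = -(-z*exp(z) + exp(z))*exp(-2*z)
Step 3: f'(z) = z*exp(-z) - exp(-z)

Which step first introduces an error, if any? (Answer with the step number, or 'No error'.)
Step 2

Step 2 is incorrect due to a sign flip.
The step shows: -(-z*exp(z) + exp(z))*exp(-2*z)
The correct value should be: (-z*exp(z) + exp(z))*exp(-2*z)

Explanation: The sign of the whole expression was flipped: the term (-z*exp(z) + exp(z))*exp(-2*z) was incorrectly written as -(-z*exp(z) + exp(z))*exp(-2*z)
The later steps are derived from this incorrect expression, so the error originates in Step 2.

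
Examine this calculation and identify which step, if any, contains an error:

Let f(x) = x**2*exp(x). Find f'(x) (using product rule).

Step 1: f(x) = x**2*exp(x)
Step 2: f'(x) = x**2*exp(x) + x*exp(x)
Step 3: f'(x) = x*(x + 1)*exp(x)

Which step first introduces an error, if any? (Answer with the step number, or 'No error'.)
Step 2

Step 2 is incorrect due to a wrong coefficient.
The step shows: x**2*exp(x) + x*exp(x)
The correct value should be: x**2*exp(x) + 2*x*exp(x)

Explanation: The coefficient 2 was incorrectly written as 1: the term 2*x*exp(x) was incorrectly written as x*exp(x)
The later steps are derived from this incorrect expression, so the error originates in Step 2.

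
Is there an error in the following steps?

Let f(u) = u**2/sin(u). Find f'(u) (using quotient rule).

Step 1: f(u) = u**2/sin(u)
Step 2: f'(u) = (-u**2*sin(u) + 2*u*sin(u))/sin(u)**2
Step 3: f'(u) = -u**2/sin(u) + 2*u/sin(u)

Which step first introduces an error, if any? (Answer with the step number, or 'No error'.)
Step 2

Step 2 is incorrect due to a wrong trig function.
The step shows: (-u**2*sin(u) + 2*u*sin(u))/sin(u)**2
The correct value should be: (-u**2*cos(u) + 2*u*sin(u))/sin(u)**2

Explanation: cos(u) was incorrectly written as sin(u): the term (-u**2*cos(u) + 2*u*sin(u))/sin(u)**2 was incorrectly written as (-u**2*sin(u) + 2*u*sin(u))/sin(u)**2
The later steps are derived from this incorrect expression, so the error originates in Step 2.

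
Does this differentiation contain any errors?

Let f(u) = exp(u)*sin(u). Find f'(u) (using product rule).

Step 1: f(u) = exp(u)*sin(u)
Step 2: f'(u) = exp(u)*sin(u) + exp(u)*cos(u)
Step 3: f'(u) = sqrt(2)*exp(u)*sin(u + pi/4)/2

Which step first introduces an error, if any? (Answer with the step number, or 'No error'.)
Step 3

Step 3 is incorrect due to a wrong exponent.
The step shows: sqrt(2)*exp(u)*sin(u + pi/4)/2
The correct value should be: sqrt(2)*exp(u)*sin(u + pi/4)

Explanation: The exponent 1/2 on 2 was incorrectly written as -1/2: the term sqrt(2)*exp(u)*sin(u + pi/4) was incorrectly written as sqrt(2)*exp(u)*sin(u + pi/4)/2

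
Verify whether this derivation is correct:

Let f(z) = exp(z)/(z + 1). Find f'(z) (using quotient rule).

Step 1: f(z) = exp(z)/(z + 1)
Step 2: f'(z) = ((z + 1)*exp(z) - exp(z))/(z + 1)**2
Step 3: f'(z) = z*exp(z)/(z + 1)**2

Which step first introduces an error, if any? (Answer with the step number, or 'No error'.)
No error

All steps in this derivation are correct.
The final answer f'(z) = z*exp(z)/(z + 1)**2 is valid.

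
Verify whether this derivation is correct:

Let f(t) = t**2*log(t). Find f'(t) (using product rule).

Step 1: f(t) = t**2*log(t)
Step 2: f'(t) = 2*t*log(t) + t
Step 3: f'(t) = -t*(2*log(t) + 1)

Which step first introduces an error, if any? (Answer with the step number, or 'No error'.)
Step 3

Step 3 is incorrect due to a sign flip.
The step shows: -t*(2*log(t) + 1)
The correct value should be: t*(2*log(t) + 1)

Explanation: The sign of the whole expression was flipped: the term t*(2*log(t) + 1) was incorrectly written as -t*(2*log(t) + 1)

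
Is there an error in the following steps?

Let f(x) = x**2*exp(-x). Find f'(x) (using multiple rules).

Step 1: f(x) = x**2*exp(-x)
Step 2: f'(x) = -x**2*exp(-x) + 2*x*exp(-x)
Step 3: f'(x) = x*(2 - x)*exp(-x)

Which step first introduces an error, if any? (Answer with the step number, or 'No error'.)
No error

All steps in this derivation are correct.
The final answer f'(x) = x*(2 - x)*exp(-x) is valid.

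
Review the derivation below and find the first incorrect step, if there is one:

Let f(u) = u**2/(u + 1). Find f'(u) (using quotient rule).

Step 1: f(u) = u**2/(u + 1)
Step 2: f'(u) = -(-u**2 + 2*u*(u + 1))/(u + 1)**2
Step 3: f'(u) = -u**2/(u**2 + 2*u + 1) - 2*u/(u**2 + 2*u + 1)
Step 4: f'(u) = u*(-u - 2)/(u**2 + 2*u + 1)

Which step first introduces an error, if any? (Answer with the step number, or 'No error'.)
Step 2

Step 2 is incorrect due to a sign flip.
The step shows: -(-u**2 + 2*u*(u + 1))/(u + 1)**2
The correct value should be: (-u**2 + 2*u*(u + 1))/(u + 1)**2

Explanation: The sign of the whole expression was flipped: the term (-u**2 + 2*u*(u + 1))/(u + 1)**2 was incorrectly written as -(-u**2 + 2*u*(u + 1))/(u + 1)**2
The later steps are derived from this incorrect expression, so the error originates in Step 2.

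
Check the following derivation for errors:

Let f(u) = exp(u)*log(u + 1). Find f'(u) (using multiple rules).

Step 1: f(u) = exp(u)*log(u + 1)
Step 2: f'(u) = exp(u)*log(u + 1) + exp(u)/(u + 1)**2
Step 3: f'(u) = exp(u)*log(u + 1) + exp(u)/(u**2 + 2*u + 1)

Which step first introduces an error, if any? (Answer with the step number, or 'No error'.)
Step 2

Step 2 is incorrect due to a wrong exponent.
The step shows: exp(u)*log(u + 1) + exp(u)/(u + 1)**2
The correct value should be: exp(u)*log(u + 1) + exp(u)/(u + 1)

Explanation: The exponent -1 on u + 1 was incorrectly written as -2: the term exp(u)/(u + 1) was incorrectly written as exp(u)/(u + 1)**2
The later steps are derived from this incorrect expression, so the error originates in Step 2.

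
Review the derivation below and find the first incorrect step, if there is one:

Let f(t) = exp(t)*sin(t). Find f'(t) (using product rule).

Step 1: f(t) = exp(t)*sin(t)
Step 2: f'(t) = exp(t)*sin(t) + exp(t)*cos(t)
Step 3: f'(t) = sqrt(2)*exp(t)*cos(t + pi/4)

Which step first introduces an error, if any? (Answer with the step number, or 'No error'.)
Step 3

Step 3 is incorrect due to a wrong trig function.
The step shows: sqrt(2)*exp(t)*cos(t + pi/4)
The correct value should be: sqrt(2)*exp(t)*sin(t + pi/4)

Explanation: sin(t + pi/4) was incorrectly written as cos(t + pi/4): the term sqrt(2)*exp(t)*sin(t + pi/4) was incorrectly written as sqrt(2)*exp(t)*cos(t + pi/4)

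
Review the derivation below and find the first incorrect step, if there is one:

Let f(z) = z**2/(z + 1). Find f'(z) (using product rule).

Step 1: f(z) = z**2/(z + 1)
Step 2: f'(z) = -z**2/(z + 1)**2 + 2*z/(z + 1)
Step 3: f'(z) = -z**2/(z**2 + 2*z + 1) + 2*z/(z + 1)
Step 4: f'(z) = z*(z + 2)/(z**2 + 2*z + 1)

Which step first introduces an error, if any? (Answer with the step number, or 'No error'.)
No error

All steps in this derivation are correct.
The final answer f'(z) = z*(z + 2)/(z**2 + 2*z + 1) is valid.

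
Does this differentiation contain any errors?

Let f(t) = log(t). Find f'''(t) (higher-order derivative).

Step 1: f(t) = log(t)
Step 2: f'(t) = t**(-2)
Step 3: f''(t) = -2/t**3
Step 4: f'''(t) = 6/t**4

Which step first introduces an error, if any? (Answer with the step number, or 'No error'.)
Step 2

Step 2 is incorrect due to a wrong exponent.
The step shows: t**(-2)
The correct value should be: 1/t

Explanation: The exponent -1 on t was incorrectly written as -2: the term 1/t was incorrectly written as t**(-2)
The later steps are derived from this incorrect expression, so the error originates in Step 2.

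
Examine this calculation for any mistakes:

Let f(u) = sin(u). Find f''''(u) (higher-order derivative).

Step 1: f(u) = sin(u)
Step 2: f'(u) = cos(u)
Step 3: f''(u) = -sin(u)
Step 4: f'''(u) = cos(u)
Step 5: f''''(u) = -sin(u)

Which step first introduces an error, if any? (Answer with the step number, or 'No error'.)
Step 4

Step 4 is incorrect due to a sign flip.
The step shows: cos(u)
The correct value should be: -cos(u)

Explanation: The sign of the whole expression was flipped: the term -cos(u) was incorrectly written as cos(u)
The later steps are derived from this incorrect expression, so the error originates in Step 4.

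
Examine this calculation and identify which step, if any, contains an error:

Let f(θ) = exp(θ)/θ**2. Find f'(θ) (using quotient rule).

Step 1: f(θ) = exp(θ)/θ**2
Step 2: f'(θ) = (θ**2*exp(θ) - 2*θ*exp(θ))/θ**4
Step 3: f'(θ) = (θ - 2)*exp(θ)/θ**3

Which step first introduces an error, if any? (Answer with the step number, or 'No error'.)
No error

All steps in this derivation are correct.
The final answer f'(θ) = (θ - 2)*exp(θ)/θ**3 is valid.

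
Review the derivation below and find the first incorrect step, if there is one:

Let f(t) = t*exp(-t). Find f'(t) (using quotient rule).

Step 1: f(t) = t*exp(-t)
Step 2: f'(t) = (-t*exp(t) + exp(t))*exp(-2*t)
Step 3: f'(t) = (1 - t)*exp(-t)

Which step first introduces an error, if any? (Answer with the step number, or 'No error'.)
No error

All steps in this derivation are correct.
The final answer f'(t) = (1 - t)*exp(-t) is valid.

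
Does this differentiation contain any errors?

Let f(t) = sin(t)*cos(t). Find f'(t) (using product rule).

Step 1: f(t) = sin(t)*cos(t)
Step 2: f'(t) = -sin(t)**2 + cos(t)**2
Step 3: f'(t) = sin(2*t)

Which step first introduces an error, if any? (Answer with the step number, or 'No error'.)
Step 3

Step 3 is incorrect due to a wrong trig function.
The step shows: sin(2*t)
The correct value should be: cos(2*t)

Explanation: cos(2*t) was incorrectly written as sin(2*t): the term cos(2*t) was incorrectly written as sin(2*t)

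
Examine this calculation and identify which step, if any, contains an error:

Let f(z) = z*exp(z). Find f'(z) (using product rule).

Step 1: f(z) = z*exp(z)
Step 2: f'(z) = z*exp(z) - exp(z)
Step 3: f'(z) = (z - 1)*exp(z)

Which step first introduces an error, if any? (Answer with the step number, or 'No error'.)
Step 2

Step 2 is incorrect due to a sign flip.
The step shows: z*exp(z) - exp(z)
The correct value should be: z*exp(z) + exp(z)

Explanation: The sign of one term was flipped: the term exp(z) was incorrectly written as -exp(z)
The later steps are derived from this incorrect expression, so the error originates in Step 2.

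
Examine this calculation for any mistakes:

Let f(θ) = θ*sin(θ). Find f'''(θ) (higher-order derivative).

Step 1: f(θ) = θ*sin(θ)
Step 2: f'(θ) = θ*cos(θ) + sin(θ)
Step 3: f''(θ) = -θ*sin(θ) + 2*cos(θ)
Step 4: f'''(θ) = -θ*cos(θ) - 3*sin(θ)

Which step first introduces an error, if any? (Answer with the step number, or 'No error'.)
No error

All steps in this derivation are correct.
The final answer f'''(θ) = -θ*cos(θ) - 3*sin(θ) is valid.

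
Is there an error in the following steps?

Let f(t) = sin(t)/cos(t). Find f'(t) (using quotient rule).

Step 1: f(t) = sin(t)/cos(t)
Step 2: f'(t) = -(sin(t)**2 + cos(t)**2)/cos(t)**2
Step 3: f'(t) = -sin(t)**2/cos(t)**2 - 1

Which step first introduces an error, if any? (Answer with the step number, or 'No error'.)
Step 2

Step 2 is incorrect due to a sign flip.
The step shows: -(sin(t)**2 + cos(t)**2)/cos(t)**2
The correct value should be: (sin(t)**2 + cos(t)**2)/cos(t)**2

Explanation: The sign of the whole expression was flipped: the term (sin(t)**2 + cos(t)**2)/cos(t)**2 was incorrectly written as -(sin(t)**2 + cos(t)**2)/cos(t)**2
The later steps are derived from this incorrect expression, so the error originates in Step 2.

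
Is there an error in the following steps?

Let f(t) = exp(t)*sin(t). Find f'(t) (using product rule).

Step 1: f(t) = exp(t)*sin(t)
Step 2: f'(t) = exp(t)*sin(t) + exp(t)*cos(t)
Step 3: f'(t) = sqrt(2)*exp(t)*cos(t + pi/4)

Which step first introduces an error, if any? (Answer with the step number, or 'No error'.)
Step 3

Step 3 is incorrect due to a wrong trig function.
The step shows: sqrt(2)*exp(t)*cos(t + pi/4)
The correct value should be: sqrt(2)*exp(t)*sin(t + pi/4)

Explanation: sin(t + pi/4) was incorrectly written as cos(t + pi/4): the term sqrt(2)*exp(t)*sin(t + pi/4) was incorrectly written as sqrt(2)*exp(t)*cos(t + pi/4)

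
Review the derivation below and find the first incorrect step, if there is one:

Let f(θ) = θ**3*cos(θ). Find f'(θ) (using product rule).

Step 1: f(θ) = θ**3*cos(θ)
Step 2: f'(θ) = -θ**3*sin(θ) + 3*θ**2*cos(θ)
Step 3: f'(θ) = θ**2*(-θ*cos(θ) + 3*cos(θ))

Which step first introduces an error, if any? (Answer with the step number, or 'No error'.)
Step 3

Step 3 is incorrect due to a wrong trig function.
The step shows: θ**2*(-θ*cos(θ) + 3*cos(θ))
The correct value should be: θ**2*(-θ*sin(θ) + 3*cos(θ))

Explanation: sin(θ) was incorrectly written as cos(θ): the term θ**2*(-θ*sin(θ) + 3*cos(θ)) was incorrectly written as θ**2*(-θ*cos(θ) + 3*cos(θ))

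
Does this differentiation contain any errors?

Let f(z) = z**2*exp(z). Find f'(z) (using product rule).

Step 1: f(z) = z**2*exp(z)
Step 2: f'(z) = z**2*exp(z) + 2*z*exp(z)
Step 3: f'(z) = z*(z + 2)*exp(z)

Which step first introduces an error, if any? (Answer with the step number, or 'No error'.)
No error

All steps in this derivation are correct.
The final answer f'(z) = z*(z + 2)*exp(z) is valid.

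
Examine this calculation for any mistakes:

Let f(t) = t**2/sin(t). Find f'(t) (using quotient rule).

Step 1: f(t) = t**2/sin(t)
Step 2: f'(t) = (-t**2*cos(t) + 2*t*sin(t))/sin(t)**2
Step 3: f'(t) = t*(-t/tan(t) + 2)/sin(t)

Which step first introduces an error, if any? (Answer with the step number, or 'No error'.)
No error

All steps in this derivation are correct.
The final answer f'(t) = t*(-t/tan(t) + 2)/sin(t) is valid.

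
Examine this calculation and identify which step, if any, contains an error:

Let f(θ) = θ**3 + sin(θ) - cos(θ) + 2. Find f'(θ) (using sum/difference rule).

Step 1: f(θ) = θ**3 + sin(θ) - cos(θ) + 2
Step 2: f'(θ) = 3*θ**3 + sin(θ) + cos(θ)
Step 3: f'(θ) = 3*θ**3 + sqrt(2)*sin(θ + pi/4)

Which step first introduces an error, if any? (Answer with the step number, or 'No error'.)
Step 2

Step 2 is incorrect due to a wrong exponent.
The step shows: 3*θ**3 + sin(θ) + cos(θ)
The correct value should be: 3*θ**2 + sin(θ) + cos(θ)

Explanation: The exponent 2 on θ was incorrectly written as 3: the term 3*θ**2 was incorrectly written as 3*θ**3
The later steps are derived from this incorrect expression, so the error originates in Step 2.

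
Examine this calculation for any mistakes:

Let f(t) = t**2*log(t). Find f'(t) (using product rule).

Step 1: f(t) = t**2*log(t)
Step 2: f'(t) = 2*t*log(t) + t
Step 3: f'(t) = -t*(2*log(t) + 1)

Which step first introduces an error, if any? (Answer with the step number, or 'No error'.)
Step 3

Step 3 is incorrect due to a sign flip.
The step shows: -t*(2*log(t) + 1)
The correct value should be: t*(2*log(t) + 1)

Explanation: The sign of the whole expression was flipped: the term t*(2*log(t) + 1) was incorrectly written as -t*(2*log(t) + 1)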